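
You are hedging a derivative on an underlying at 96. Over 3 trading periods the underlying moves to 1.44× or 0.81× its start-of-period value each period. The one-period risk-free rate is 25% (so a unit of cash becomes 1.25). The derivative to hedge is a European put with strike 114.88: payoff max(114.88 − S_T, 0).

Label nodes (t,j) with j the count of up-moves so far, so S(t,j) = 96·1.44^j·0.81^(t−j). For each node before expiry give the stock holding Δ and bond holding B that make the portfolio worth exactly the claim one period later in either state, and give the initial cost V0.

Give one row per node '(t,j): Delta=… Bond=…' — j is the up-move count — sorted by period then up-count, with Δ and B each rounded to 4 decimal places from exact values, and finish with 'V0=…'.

No-arbitrage ⇒ martingale measure with p* = (R−d)/(u−d) = 0.6984.
Payoff layer (t=3): V(3,0)=63.8617, V(3,1)=24.1807, V(3,2)=0.0000, V(3,3)=0.0000
Node (2,0) S=62.9856: V=(p*·24.1807+(1−p*)·63.8617)/1.25=28.9184; Δ=(24.1807−63.8617)/(90.6993−51.0183)=-1.0000; B=V−Δ·S=91.9040
Node (2,1) S=111.9744: V=(p*·0.0000+(1−p*)·24.1807)/1.25=5.8341; Δ=(0.0000−24.1807)/(161.2431−90.6993)=-0.3428; B=V−Δ·S=44.2162
Node (2,2) S=199.0656: V=(p*·0.0000+(1−p*)·0.0000)/1.25=0.0000; Δ=(0.0000−0.0000)/(286.6545−161.2431)=0.0000; B=V−Δ·S=0.0000
Node (1,0) S=77.7600: V=(p*·5.8341+(1−p*)·28.9184)/1.25=10.2368; Δ=(5.8341−28.9184)/(111.9744−62.9856)=-0.4712; B=V−Δ·S=46.8786
Node (1,1) S=138.2400: V=(p*·0.0000+(1−p*)·5.8341)/1.25=1.4076; Δ=(0.0000−5.8341)/(199.0656−111.9744)=-0.0670; B=V−Δ·S=10.6680
Node (0,0) S=96.0000: V=(p*·1.4076+(1−p*)·10.2368)/1.25=3.2563; Δ=(1.4076−10.2368)/(138.2400−77.7600)=-0.1460; B=V−Δ·S=17.2709
Check: Δ(0,0)·S0 + B(0,0) = 3.2563 = V0.

(0,0): Delta=-0.1460 Bond=17.2709
(1,0): Delta=-0.4712 Bond=46.8786
(1,1): Delta=-0.0670 Bond=10.6680
(2,0): Delta=-1.0000 Bond=91.9040
(2,1): Delta=-0.3428 Bond=44.2162
(2,2): Delta=0.0000 Bond=0.0000
V0=3.2563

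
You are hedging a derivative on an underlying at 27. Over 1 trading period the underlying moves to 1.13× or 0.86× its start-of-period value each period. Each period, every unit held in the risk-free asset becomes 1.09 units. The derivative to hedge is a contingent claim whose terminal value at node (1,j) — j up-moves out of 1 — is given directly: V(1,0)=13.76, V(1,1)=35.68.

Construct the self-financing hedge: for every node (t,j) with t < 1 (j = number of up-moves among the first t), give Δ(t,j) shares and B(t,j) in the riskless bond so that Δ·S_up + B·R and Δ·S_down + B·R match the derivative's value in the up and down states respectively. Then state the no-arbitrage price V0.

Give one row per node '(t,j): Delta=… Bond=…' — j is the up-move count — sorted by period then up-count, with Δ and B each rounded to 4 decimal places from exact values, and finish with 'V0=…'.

No-arbitrage ⇒ martingale measure with p* = (R−d)/(u−d) = 0.8519.
Terminal values V(1,·): V(1,0)=13.7600, V(1,1)=35.6800
Node (0,0) S=27.0000: V=(p*·35.6800+(1−p*)·13.7600)/1.09=29.7547; Δ=(35.6800−13.7600)/(30.5100−23.2200)=3.0069; B=V−Δ·S=-51.4305
Each (Δ,B) replicates both successor values, so the strategy is self-financing and V0 is arbitrage-free.

(0,0): Delta=3.0069 Bond=-51.4305
V0=29.7547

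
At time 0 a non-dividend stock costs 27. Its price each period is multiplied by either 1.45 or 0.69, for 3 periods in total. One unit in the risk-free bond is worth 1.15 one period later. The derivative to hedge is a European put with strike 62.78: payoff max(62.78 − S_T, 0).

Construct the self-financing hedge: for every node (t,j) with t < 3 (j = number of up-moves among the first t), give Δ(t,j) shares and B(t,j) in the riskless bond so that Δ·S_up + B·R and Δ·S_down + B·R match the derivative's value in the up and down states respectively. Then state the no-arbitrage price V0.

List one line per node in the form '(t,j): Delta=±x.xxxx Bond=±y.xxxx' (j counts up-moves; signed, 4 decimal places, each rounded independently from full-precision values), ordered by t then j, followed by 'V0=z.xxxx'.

Under the risk-neutral measure, an up-move has probability p* = (R−d)/(u−d) = 0.6053 and values discount at R = 1.15.
Terminal values V(3,·): V(3,0)=53.9103, V(3,1)=44.1407, V(3,2)=23.6104, V(3,3)=0.0000
Node (2,0) S=12.8547: V=(p*·44.1407+(1−p*)·53.9103)/1.15=41.7366; Δ=(44.1407−53.9103)/(18.6393−8.8697)=-1.0000; B=V−Δ·S=54.5913
Node (2,1) S=27.0135: V=(p*·23.6104+(1−p*)·44.1407)/1.15=27.5778; Δ=(23.6104−44.1407)/(39.1696−18.6393)=-1.0000; B=V−Δ·S=54.5913
Node (2,2) S=56.7675: V=(p*·0.0000+(1−p*)·23.6104)/1.15=8.1043; Δ=(0.0000−23.6104)/(82.3129−39.1696)=-0.5473; B=V−Δ·S=39.1706
Node (1,0) S=18.6300: V=(p*·27.5778+(1−p*)·41.7366)/1.15=28.8407; Δ=(27.5778−41.7366)/(27.0135−12.8547)=-1.0000; B=V−Δ·S=47.4707
Node (1,1) S=39.1500: V=(p*·8.1043+(1−p*)·27.5778)/1.15=13.7315; Δ=(8.1043−27.5778)/(56.7675−27.0135)=-0.6545; B=V−Δ·S=39.3545
Node (0,0) S=27.0000: V=(p*·13.7315+(1−p*)·28.8407)/1.15=17.1266; Δ=(13.7315−28.8407)/(39.1500−18.6300)=-0.7363; B=V−Δ·S=37.0072
Check: Δ(0,0)·S0 + B(0,0) = 17.1266 = V0.

(0,0): Delta=-0.7363 Bond=37.0072
(1,0): Delta=-1.0000 Bond=47.4707
(1,1): Delta=-0.6545 Bond=39.3545
(2,0): Delta=-1.0000 Bond=54.5913
(2,1): Delta=-1.0000 Bond=54.5913
(2,2): Delta=-0.5473 Bond=39.1706
V0=17.1266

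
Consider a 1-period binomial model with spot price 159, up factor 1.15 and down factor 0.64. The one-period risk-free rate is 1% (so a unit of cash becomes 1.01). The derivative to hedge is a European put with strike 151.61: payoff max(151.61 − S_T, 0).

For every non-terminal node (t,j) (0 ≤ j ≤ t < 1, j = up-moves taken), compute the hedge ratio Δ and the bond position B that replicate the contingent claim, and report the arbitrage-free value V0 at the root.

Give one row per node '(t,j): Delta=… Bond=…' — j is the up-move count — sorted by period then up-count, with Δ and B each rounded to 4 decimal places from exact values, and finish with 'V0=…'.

(0,0): Delta=-0.6147 Bond=111.2939
V0=13.5488

The replicating-portfolio and risk-neutral prices coincide; use p* = (1.01−0.64)/(1.15−0.64) = 0.7255 for the latter.
Terminal payoffs: V(1,0)=49.8500, V(1,1)=0.0000
Node (0,0) S=159.0000: V=(p*·0.0000+(1−p*)·49.8500)/1.01=13.5488; Δ=(0.0000−49.8500)/(182.8500−101.7600)=-0.6147; B=V−Δ·S=111.2939
Each (Δ,B) replicates both successor values, so the strategy is self-financing and V0 is arbitrage-free.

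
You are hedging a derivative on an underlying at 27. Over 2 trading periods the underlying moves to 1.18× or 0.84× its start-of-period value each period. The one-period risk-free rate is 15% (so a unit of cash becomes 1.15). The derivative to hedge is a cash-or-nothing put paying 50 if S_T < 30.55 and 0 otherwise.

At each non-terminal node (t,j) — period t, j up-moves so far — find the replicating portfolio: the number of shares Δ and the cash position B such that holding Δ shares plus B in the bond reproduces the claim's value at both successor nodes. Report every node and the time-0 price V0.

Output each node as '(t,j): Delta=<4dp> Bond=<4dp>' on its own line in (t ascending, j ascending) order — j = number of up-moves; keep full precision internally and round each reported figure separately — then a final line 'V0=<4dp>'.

(0,0): Delta=-4.3183 Bond=122.9715
(1,0): Delta=0.0000 Bond=43.4783
(1,1): Delta=-4.6158 Bond=150.8951
V0=6.3775

No-arbitrage ⇒ martingale measure with p* = (R−d)/(u−d) = 0.9118.
Terminal values V(2,·): V(2,0)=50.0000, V(2,1)=50.0000, V(2,2)=0.0000
(1,0): S=22.6800. Δ = (V_up−V_dn)/(S_up−S_dn) = (50.0000−50.0000)/(26.7624−19.0512) = 0.0000. V = [p*·50.0000 + (1−p*)·50.0000]/1.15 = 43.4783. B = V − Δ·S = 43.4783.
(1,1): S=31.8600. Δ = (V_up−V_dn)/(S_up−S_dn) = (0.0000−50.0000)/(37.5948−26.7624) = -4.6158. V = [p*·0.0000 + (1−p*)·50.0000]/1.15 = 3.8363. B = V − Δ·S = 150.8951.
(0,0): S=27.0000. Δ = (V_up−V_dn)/(S_up−S_dn) = (3.8363−43.4783)/(31.8600−22.6800) = -4.3183. V = [p*·3.8363 + (1−p*)·43.4783]/1.15 = 6.3775. B = V − Δ·S = 122.9715.
The time-0 hedge costs 6.3775, which is the no-arbitrage price.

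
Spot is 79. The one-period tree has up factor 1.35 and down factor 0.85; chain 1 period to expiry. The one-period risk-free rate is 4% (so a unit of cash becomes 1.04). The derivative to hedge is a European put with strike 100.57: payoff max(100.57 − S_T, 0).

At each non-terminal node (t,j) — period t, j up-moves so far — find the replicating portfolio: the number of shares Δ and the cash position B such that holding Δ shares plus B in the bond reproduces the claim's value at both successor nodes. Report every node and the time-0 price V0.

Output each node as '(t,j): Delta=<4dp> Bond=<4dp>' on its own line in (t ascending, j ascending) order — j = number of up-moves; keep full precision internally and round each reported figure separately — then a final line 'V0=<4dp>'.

(0,0): Delta=-0.8461 Bond=86.7635
V0=19.9235

Since d<R<u, set p* = (R−d)/(u−d) = 0.3800; price each node as the discounted p*-expectation of its children.
Terminal values V(1,·): V(1,0)=33.4200, V(1,1)=0.0000
  t=0,j=0: stock 79.0000 → up 106.6500 (V=0.0000), down 67.1500 (V=33.4200). Price 19.9235; hedge Δ=-0.8461, bond B=86.7635.
Each (Δ,B) replicates both successor values, so the strategy is self-financing and V0 is arbitrage-free.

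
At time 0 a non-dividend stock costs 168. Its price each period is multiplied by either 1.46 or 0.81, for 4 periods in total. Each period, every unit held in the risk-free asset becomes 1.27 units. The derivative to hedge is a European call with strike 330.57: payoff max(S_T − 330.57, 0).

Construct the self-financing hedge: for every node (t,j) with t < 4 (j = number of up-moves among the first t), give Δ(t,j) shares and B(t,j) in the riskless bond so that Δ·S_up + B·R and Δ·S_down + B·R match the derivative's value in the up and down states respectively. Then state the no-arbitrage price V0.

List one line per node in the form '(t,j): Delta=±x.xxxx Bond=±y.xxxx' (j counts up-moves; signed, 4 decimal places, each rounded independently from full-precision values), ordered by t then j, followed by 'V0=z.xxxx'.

Risk-neutral probability p* = (R−d)/(u−d) = (1.27−0.81)/(1.46−0.81) = 0.7077.
At expiry t=4: V(4,0)=0.0000, V(4,1)=0.0000, V(4,2)=0.0000, V(4,3)=92.9295, V(4,4)=432.7747
Node (3,0) S=89.2821: V=(p*·0.0000+(1−p*)·0.0000)/1.27=0.0000; Δ=(0.0000−0.0000)/(130.3518−72.3185)=0.0000; B=V−Δ·S=0.0000
Node (3,1) S=160.9282: V=(p*·0.0000+(1−p*)·0.0000)/1.27=0.0000; Δ=(0.0000−0.0000)/(234.9552−130.3518)=0.0000; B=V−Δ·S=0.0000
Node (3,2) S=290.0681: V=(p*·92.9295+(1−p*)·0.0000)/1.27=51.7838; Δ=(92.9295−0.0000)/(423.4995−234.9552)=0.4929; B=V−Δ·S=-91.1846
Node (3,3) S=522.8388: V=(p*·432.7747+(1−p*)·92.9295)/1.27=262.5475; Δ=(432.7747−92.9295)/(763.3447−423.4995)=1.0000; B=V−Δ·S=-260.2913
Node (2,0) S=110.2248: V=(p*·0.0000+(1−p*)·0.0000)/1.27=0.0000; Δ=(0.0000−0.0000)/(160.9282−89.2821)=0.0000; B=V−Δ·S=0.0000
Node (2,1) S=198.6768: V=(p*·51.7838+(1−p*)·0.0000)/1.27=28.8559; Δ=(51.7838−0.0000)/(290.0681−160.9282)=0.4010; B=V−Δ·S=-50.8115
Node (2,2) S=358.1088: V=(p*·262.5475+(1−p*)·51.7838)/1.27=158.2202; Δ=(262.5475−51.7838)/(522.8388−290.0681)=0.9055; B=V−Δ·S=-166.0316
Node (1,0) S=136.0800: V=(p*·28.8559+(1−p*)·0.0000)/1.27=16.0796; Δ=(28.8559−0.0000)/(198.6768−110.2248)=0.3262; B=V−Δ·S=-28.3141
Node (1,1) S=245.2800: V=(p*·158.2202+(1−p*)·28.8559)/1.27=94.8079; Δ=(158.2202−28.8559)/(358.1088−198.6768)=0.8114; B=V−Δ·S=-104.2141
Node (0,0) S=168.0000: V=(p*·94.8079+(1−p*)·16.0796)/1.27=56.5315; Δ=(94.8079−16.0796)/(245.2800−136.0800)=0.7210; B=V−Δ·S=-64.5889
Check: Δ(0,0)·S0 + B(0,0) = 56.5315 = V0.

(0,0): Delta=0.7210 Bond=-64.5889
(1,0): Delta=0.3262 Bond=-28.3141
(1,1): Delta=0.8114 Bond=-104.2141
(2,0): Delta=0.0000 Bond=0.0000
(2,1): Delta=0.4010 Bond=-50.8115
(2,2): Delta=0.9055 Bond=-166.0316
(3,0): Delta=0.0000 Bond=0.0000
(3,1): Delta=0.0000 Bond=0.0000
(3,2): Delta=0.4929 Bond=-91.1846
(3,3): Delta=1.0000 Bond=-260.2913
V0=56.5315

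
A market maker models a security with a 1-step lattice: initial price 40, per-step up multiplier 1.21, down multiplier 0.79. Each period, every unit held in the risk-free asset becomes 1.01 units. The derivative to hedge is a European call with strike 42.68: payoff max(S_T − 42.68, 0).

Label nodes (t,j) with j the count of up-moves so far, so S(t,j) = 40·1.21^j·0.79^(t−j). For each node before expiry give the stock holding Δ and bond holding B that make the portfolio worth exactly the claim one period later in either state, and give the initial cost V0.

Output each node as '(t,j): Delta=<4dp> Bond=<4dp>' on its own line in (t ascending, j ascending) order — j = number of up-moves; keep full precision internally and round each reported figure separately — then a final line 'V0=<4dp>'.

(0,0): Delta=0.3405 Bond=-10.6525
V0=2.9665

No-arbitrage ⇒ martingale measure with p* = (R−d)/(u−d) = 0.5238.
At expiry t=1: V(1,0)=0.0000, V(1,1)=5.7200
  t=0,j=0: stock 40.0000 → up 48.4000 (V=5.7200), down 31.6000 (V=0.0000). Price 2.9665; hedge Δ=0.3405, bond B=-10.6525.
Each (Δ,B) replicates both successor values, so the strategy is self-financing and V0 is arbitrage-free.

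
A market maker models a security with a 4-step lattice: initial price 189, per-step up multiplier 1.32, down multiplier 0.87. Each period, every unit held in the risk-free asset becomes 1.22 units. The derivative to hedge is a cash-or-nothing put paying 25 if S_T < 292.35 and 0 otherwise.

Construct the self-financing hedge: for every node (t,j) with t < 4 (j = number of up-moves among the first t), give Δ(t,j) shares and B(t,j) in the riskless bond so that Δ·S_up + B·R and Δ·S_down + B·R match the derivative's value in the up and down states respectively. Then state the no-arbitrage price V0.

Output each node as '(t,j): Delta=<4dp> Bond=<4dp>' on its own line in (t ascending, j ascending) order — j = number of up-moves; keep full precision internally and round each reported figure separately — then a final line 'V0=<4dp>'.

(0,0): Delta=-0.0653 Bond=14.7742
(1,0): Delta=-0.1373 Bond=29.8696
(1,1): Delta=-0.0517 Bond=14.6402
(2,0): Delta=0.0000 Bond=16.7966
(2,1): Delta=-0.1632 Bond=42.0536
(2,2): Delta=-0.0307 Bond=10.9489
(3,0): Delta=0.0000 Bond=20.4918
(3,1): Delta=0.0000 Bond=20.4918
(3,2): Delta=-0.1939 Bond=60.1093
(3,3): Delta=0.0000 Bond=0.0000
V0=2.4355

No-arbitrage ⇒ martingale measure with p* = (R−d)/(u−d) = 0.7778.
Terminal payoffs: V(4,0)=25.0000, V(4,1)=25.0000, V(4,2)=25.0000, V(4,3)=0.0000, V(4,4)=0.0000
(3,0): S=124.4571. Δ = (V_up−V_dn)/(S_up−S_dn) = (25.0000−25.0000)/(164.2833−108.2776) = 0.0000. V = [p*·25.0000 + (1−p*)·25.0000]/1.22 = 20.4918. B = V − Δ·S = 20.4918.
(3,1): S=188.8314. Δ = (V_up−V_dn)/(S_up−S_dn) = (25.0000−25.0000)/(249.2575−164.2833) = 0.0000. V = [p*·25.0000 + (1−p*)·25.0000]/1.22 = 20.4918. B = V − Δ·S = 20.4918.
(3,2): S=286.5028. Δ = (V_up−V_dn)/(S_up−S_dn) = (0.0000−25.0000)/(378.1837−249.2575) = -0.1939. V = [p*·0.0000 + (1−p*)·25.0000]/1.22 = 4.5537. B = V − Δ·S = 60.1093.
(3,3): S=434.6940. Δ = (V_up−V_dn)/(S_up−S_dn) = (0.0000−0.0000)/(573.7960−378.1837) = 0.0000. V = [p*·0.0000 + (1−p*)·0.0000]/1.22 = 0.0000. B = V − Δ·S = 0.0000.
(2,0): S=143.0541. Δ = (V_up−V_dn)/(S_up−S_dn) = (20.4918−20.4918)/(188.8314−124.4571) = 0.0000. V = [p*·20.4918 + (1−p*)·20.4918]/1.22 = 16.7966. B = V − Δ·S = 16.7966.
(2,1): S=217.0476. Δ = (V_up−V_dn)/(S_up−S_dn) = (4.5537−20.4918)/(286.5028−188.8314) = -0.1632. V = [p*·4.5537 + (1−p*)·20.4918]/1.22 = 6.6357. B = V − Δ·S = 42.0536.
(2,2): S=329.3136. Δ = (V_up−V_dn)/(S_up−S_dn) = (0.0000−4.5537)/(434.6940−286.5028) = -0.0307. V = [p*·0.0000 + (1−p*)·4.5537]/1.22 = 0.8295. B = V − Δ·S = 10.9489.
(1,0): S=164.4300. Δ = (V_up−V_dn)/(S_up−S_dn) = (6.6357−16.7966)/(217.0476−143.0541) = -0.1373. V = [p*·6.6357 + (1−p*)·16.7966]/1.22 = 7.2899. B = V − Δ·S = 29.8696.
(1,1): S=249.4800. Δ = (V_up−V_dn)/(S_up−S_dn) = (0.8295−6.6357)/(329.3136−217.0476) = -0.0517. V = [p*·0.8295 + (1−p*)·6.6357]/1.22 = 1.7375. B = V − Δ·S = 14.6402.
(0,0): S=189.0000. Δ = (V_up−V_dn)/(S_up−S_dn) = (1.7375−7.2899)/(249.4800−164.4300) = -0.0653. V = [p*·1.7375 + (1−p*)·7.2899]/1.22 = 2.4355. B = V − Δ·S = 14.7742.
The time-0 hedge costs 2.4355, which is the no-arbitrage price.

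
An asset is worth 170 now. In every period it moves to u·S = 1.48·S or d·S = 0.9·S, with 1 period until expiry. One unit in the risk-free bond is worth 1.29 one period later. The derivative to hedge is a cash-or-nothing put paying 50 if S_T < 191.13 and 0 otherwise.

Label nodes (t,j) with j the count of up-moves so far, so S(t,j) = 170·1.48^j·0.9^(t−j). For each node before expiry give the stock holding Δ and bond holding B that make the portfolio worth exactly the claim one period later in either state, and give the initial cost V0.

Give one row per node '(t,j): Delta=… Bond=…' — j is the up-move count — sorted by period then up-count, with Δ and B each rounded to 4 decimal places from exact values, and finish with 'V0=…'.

Since d<R<u, set p* = (R−d)/(u−d) = 0.6724; price each node as the discounted p*-expectation of its children.
Terminal payoffs: V(1,0)=50.0000, V(1,1)=0.0000
(0,0): S=170.0000. Δ = (V_up−V_dn)/(S_up−S_dn) = (0.0000−50.0000)/(251.6000−153.0000) = -0.5071. V = [p*·0.0000 + (1−p*)·50.0000]/1.29 = 12.6971. B = V − Δ·S = 98.9040.
Check: Δ(0,0)·S0 + B(0,0) = 12.6971 = V0.

(0,0): Delta=-0.5071 Bond=98.9040
V0=12.6971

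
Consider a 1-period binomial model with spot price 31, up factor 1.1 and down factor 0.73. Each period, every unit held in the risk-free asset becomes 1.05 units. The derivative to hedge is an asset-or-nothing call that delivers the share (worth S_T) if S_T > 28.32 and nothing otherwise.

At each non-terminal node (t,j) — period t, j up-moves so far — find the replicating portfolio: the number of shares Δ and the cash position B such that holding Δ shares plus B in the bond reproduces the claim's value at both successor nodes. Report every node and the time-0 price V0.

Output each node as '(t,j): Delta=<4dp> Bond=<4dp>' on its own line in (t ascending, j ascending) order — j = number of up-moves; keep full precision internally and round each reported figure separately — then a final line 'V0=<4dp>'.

(0,0): Delta=2.9730 Bond=-64.0746
V0=28.0875

Since d<R<u, set p* = (R−d)/(u−d) = 0.8649; price each node as the discounted p*-expectation of its children.
Terminal values V(1,·): V(1,0)=0.0000, V(1,1)=34.1000
(0,0): S=31.0000. Δ = (V_up−V_dn)/(S_up−S_dn) = (34.1000−0.0000)/(34.1000−22.6300) = 2.9730. V = [p*·34.1000 + (1−p*)·0.0000]/1.05 = 28.0875. B = V − Δ·S = -64.0746.
The time-0 hedge costs 28.0875, which is the no-arbitrage price.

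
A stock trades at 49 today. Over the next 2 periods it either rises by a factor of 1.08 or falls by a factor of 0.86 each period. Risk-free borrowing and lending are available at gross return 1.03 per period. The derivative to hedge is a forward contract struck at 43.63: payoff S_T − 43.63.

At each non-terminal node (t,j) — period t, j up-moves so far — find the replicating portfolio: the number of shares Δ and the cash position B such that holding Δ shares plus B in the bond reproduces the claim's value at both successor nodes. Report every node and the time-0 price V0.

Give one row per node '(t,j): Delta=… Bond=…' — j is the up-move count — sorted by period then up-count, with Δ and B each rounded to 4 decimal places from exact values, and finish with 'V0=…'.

Since d<R<u, set p* = (R−d)/(u−d) = 0.7727; price each node as the discounted p*-expectation of its children.
Payoff layer (t=2): V(2,0)=-7.3896, V(2,1)=1.8812, V(2,2)=13.5236
  t=1,j=0: stock 42.1400 → up 45.5112 (V=1.8812), down 36.2404 (V=-7.3896). Price -0.2192; hedge Δ=1.0000, bond B=-42.3592.
  t=1,j=1: stock 52.9200 → up 57.1536 (V=13.5236), down 45.5112 (V=1.8812). Price 10.5608; hedge Δ=1.0000, bond B=-42.3592.
  t=0,j=0: stock 49.0000 → up 52.9200 (V=10.5608), down 42.1400 (V=-0.2192). Price 7.8745; hedge Δ=1.0000, bond B=-41.1255.
Check: Δ(0,0)·S0 + B(0,0) = 7.8745 = V0.

(0,0): Delta=1.0000 Bond=-41.1255
(1,0): Delta=1.0000 Bond=-42.3592
(1,1): Delta=1.0000 Bond=-42.3592
V0=7.8745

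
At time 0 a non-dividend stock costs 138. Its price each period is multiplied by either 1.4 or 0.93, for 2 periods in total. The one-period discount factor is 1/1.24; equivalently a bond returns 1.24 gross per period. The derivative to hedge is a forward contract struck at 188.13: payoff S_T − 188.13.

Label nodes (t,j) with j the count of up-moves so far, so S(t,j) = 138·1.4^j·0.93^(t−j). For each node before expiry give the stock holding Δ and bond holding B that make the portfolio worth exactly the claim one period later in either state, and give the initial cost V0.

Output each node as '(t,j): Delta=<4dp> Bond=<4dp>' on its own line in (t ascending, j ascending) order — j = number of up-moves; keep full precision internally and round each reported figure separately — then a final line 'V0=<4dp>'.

(0,0): Delta=1.0000 Bond=-122.3530
(1,0): Delta=1.0000 Bond=-151.7177
(1,1): Delta=1.0000 Bond=-151.7177
V0=15.6470

The replicating-portfolio and risk-neutral prices coincide; use p* = (1.24−0.93)/(1.4−0.93) = 0.6596 for the latter.
Payoff layer (t=2): V(2,0)=-68.7738, V(2,1)=-8.4540, V(2,2)=82.3500
Node (1,0) S=128.3400: V=(p*·-8.4540+(1−p*)·-68.7738)/1.24=-23.3777; Δ=(-8.4540−-68.7738)/(179.6760−119.3562)=1.0000; B=V−Δ·S=-151.7177
Node (1,1) S=193.2000: V=(p*·82.3500+(1−p*)·-8.4540)/1.24=41.4823; Δ=(82.3500−-8.4540)/(270.4800−179.6760)=1.0000; B=V−Δ·S=-151.7177
Node (0,0) S=138.0000: V=(p*·41.4823+(1−p*)·-23.3777)/1.24=15.6470; Δ=(41.4823−-23.3777)/(193.2000−128.3400)=1.0000; B=V−Δ·S=-122.3530
The time-0 hedge costs 15.6470, which is the no-arbitrage price.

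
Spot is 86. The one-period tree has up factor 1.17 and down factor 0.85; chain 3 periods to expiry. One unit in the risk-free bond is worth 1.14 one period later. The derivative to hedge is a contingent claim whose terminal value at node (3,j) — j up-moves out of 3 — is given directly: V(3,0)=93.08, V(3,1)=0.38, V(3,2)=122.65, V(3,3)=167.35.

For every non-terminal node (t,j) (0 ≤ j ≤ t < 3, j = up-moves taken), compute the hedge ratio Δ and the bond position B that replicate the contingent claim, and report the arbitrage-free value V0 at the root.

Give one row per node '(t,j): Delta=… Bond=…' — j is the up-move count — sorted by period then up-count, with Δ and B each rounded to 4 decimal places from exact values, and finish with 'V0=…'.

(0,0): Delta=1.5846 Bond=-33.0226
(1,0): Delta=3.8293 Bond=-201.7363
(1,1): Delta=1.4159 Bond=-20.6709
(2,0): Delta=-4.6622 Bond=297.6442
(2,1): Delta=4.4675 Bond=-284.5611
(2,2): Delta=1.1866 Bond=3.4348
V0=103.2530

The replicating-portfolio and risk-neutral prices coincide; use p* = (1.14−0.85)/(1.17−0.85) = 0.9062 for the latter.
Terminal payoffs: V(3,0)=93.0800, V(3,1)=0.3800, V(3,2)=122.6500, V(3,3)=167.3500
  t=2,j=0: stock 62.1350 → up 72.6979 (V=0.3800), down 52.8147 (V=93.0800). Price 7.9567; hedge Δ=-4.6622, bond B=297.6442.
  t=2,j=1: stock 85.5270 → up 100.0666 (V=122.6500), down 72.6979 (V=0.3800). Price 97.5326; hedge Δ=4.4675, bond B=-284.5611.
  t=2,j=2: stock 117.7254 → up 137.7387 (V=167.3500), down 100.0666 (V=122.6500). Price 143.1223; hedge Δ=1.1866, bond B=3.4348.
  t=1,j=0: stock 73.1000 → up 85.5270 (V=97.5326), down 62.1350 (V=7.9567). Price 78.1885; hedge Δ=3.8293, bond B=-201.7363.
  t=1,j=1: stock 100.6200 → up 117.7254 (V=143.1223), down 85.5270 (V=97.5326). Price 121.7967; hedge Δ=1.4159, bond B=-20.6709.
  t=0,j=0: stock 86.0000 → up 100.6200 (V=121.7967), down 73.1000 (V=78.1885). Price 103.2530; hedge Δ=1.5846, bond B=-33.0226.
Check: Δ(0,0)·S0 + B(0,0) = 103.2530 = V0.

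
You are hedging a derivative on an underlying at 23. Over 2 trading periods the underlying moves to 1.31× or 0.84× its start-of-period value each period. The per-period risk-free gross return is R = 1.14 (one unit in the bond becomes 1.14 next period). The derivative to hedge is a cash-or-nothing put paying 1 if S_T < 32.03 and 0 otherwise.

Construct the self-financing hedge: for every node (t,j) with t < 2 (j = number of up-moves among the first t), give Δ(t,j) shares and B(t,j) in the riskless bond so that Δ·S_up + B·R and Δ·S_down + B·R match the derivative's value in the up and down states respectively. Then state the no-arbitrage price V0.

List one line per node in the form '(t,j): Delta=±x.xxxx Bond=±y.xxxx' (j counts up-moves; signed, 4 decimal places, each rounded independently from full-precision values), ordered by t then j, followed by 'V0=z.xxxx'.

Since d<R<u, set p* = (R−d)/(u−d) = 0.6383; price each node as the discounted p*-expectation of its children.
Terminal values V(2,·): V(2,0)=1.0000, V(2,1)=1.0000, V(2,2)=0.0000
(1,0): S=19.3200. Δ = (V_up−V_dn)/(S_up−S_dn) = (1.0000−1.0000)/(25.3092−16.2288) = 0.0000. V = [p*·1.0000 + (1−p*)·1.0000]/1.14 = 0.8772. B = V − Δ·S = 0.8772.
(1,1): S=30.1300. Δ = (V_up−V_dn)/(S_up−S_dn) = (0.0000−1.0000)/(39.4703−25.3092) = -0.0706. V = [p*·0.0000 + (1−p*)·1.0000]/1.14 = 0.3173. B = V − Δ·S = 2.4449.
(0,0): S=23.0000. Δ = (V_up−V_dn)/(S_up−S_dn) = (0.3173−0.8772)/(30.1300−19.3200) = -0.0518. V = [p*·0.3173 + (1−p*)·0.8772]/1.14 = 0.4560. B = V − Δ·S = 1.6473.
Root portfolio cost Δ·23+B reproduces V0=0.4560.

(0,0): Delta=-0.0518 Bond=1.6473
(1,0): Delta=0.0000 Bond=0.8772
(1,1): Delta=-0.0706 Bond=2.4449
V0=0.4560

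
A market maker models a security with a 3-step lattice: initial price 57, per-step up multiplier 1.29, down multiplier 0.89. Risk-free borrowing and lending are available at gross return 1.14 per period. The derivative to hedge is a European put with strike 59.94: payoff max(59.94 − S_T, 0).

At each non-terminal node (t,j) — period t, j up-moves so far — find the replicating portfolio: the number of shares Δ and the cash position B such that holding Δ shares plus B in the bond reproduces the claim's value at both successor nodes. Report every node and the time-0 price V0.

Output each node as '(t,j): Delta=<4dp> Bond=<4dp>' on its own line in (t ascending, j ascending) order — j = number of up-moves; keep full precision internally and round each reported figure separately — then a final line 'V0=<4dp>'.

(0,0): Delta=-0.1126 Bond=7.4208
(1,0): Delta=-0.3386 Bond=19.9275
(1,1): Delta=-0.0190 Bond=1.5791
(2,0): Delta=-1.0000 Bond=52.5789
(2,1): Delta=-0.0648 Bond=4.8004
(2,2): Delta=0.0000 Bond=0.0000
V0=1.0052

Under the risk-neutral measure, an up-move has probability p* = (R−d)/(u−d) = 0.6250 and values discount at R = 1.14.
Payoff layer (t=3): V(3,0)=19.7568, V(3,1)=1.6969, V(3,2)=0.0000, V(3,3)=0.0000
  t=2,j=0: stock 45.1497 → up 58.2431 (V=1.6969), down 40.1832 (V=19.7568). Price 7.4292; hedge Δ=-1.0000, bond B=52.5789.
  t=2,j=1: stock 65.4417 → up 84.4198 (V=0.0000), down 58.2431 (V=1.6969). Price 0.5582; hedge Δ=-0.0648, bond B=4.8004.
  t=2,j=2: stock 94.8537 → up 122.3613 (V=0.0000), down 84.4198 (V=0.0000). Price 0.0000; hedge Δ=0.0000, bond B=0.0000.
  t=1,j=0: stock 50.7300 → up 65.4417 (V=0.5582), down 45.1497 (V=7.4292). Price 2.7499; hedge Δ=-0.3386, bond B=19.9275.
  t=1,j=1: stock 73.5300 → up 94.8537 (V=0.0000), down 65.4417 (V=0.5582). Price 0.1836; hedge Δ=-0.0190, bond B=1.5791.
  t=0,j=0: stock 57.0000 → up 73.5300 (V=0.1836), down 50.7300 (V=2.7499). Price 1.0052; hedge Δ=-0.1126, bond B=7.4208.
Check: Δ(0,0)·S0 + B(0,0) = 1.0052 = V0.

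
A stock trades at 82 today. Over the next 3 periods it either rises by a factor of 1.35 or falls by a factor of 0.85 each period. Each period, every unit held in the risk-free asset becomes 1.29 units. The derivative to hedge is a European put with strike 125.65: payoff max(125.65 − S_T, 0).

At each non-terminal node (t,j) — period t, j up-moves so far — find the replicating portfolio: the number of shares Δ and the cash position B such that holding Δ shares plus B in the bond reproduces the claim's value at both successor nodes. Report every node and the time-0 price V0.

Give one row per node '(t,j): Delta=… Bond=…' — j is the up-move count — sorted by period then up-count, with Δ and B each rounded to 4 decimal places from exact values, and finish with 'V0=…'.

(0,0): Delta=-0.1476 Bond=12.9743
(1,0): Delta=-0.9730 Bond=74.2673
(1,1): Delta=-0.0768 Bond=8.8918
(2,0): Delta=-1.0000 Bond=97.4031
(2,1): Delta=-0.9707 Bond=95.5868
(2,2): Delta=0.0000 Bond=0.0000
V0=0.8694

Under the risk-neutral measure, an up-move has probability p* = (R−d)/(u−d) = 0.8800 and values discount at R = 1.29.
Terminal values V(3,·): V(3,0)=75.2918, V(3,1)=45.6693, V(3,2)=0.0000, V(3,3)=0.0000
Node (2,0) S=59.2450: V=(p*·45.6693+(1−p*)·75.2918)/1.29=38.1581; Δ=(45.6693−75.2918)/(79.9807−50.3582)=-1.0000; B=V−Δ·S=97.4031
Node (2,1) S=94.0950: V=(p*·0.0000+(1−p*)·45.6693)/1.29=4.2483; Δ=(0.0000−45.6693)/(127.0282−79.9808)=-0.9707; B=V−Δ·S=95.5868
Node (2,2) S=149.4450: V=(p*·0.0000+(1−p*)·0.0000)/1.29=0.0000; Δ=(0.0000−0.0000)/(201.7508−127.0283)=0.0000; B=V−Δ·S=0.0000
Node (1,0) S=69.7000: V=(p*·4.2483+(1−p*)·38.1581)/1.29=6.4477; Δ=(4.2483−38.1581)/(94.0950−59.2450)=-0.9730; B=V−Δ·S=74.2673
Node (1,1) S=110.7000: V=(p*·0.0000+(1−p*)·4.2483)/1.29=0.3952; Δ=(0.0000−4.2483)/(149.4450−94.0950)=-0.0768; B=V−Δ·S=8.8918
Node (0,0) S=82.0000: V=(p*·0.3952+(1−p*)·6.4477)/1.29=0.8694; Δ=(0.3952−6.4477)/(110.7000−69.7000)=-0.1476; B=V−Δ·S=12.9743
Check: Δ(0,0)·S0 + B(0,0) = 0.8694 = V0.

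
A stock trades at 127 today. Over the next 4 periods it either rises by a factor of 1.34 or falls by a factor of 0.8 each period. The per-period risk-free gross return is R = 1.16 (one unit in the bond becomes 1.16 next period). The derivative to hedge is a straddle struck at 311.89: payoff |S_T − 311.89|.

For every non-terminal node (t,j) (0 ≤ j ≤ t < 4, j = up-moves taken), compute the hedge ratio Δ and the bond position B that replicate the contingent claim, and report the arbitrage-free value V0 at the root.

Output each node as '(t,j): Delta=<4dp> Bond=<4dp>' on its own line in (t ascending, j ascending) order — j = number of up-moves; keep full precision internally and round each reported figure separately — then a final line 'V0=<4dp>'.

(0,0): Delta=-0.4598 Bond=124.9406
(1,0): Delta=-1.0000 Bond=199.8147
(1,1): Delta=-0.2986 Bond=117.4893
(2,0): Delta=-1.0000 Bond=231.7851
(2,1): Delta=-1.0000 Bond=231.7851
(2,2): Delta=-0.0892 Bond=88.5388
(3,0): Delta=-1.0000 Bond=268.8707
(3,1): Delta=-1.0000 Bond=268.8707
(3,2): Delta=-1.0000 Bond=268.8707
(3,3): Delta=0.1827 Bond=19.6222
V0=66.5451

Risk-neutral probability p* = (R−d)/(u−d) = (1.16−0.8)/(1.34−0.8) = 0.6667.
Terminal payoffs: V(4,0)=259.8708, V(4,1)=224.7578, V(4,2)=165.9436, V(4,3)=67.4298, V(4,4)=97.5808
Node (3,0) S=65.0240: V=(p*·224.7578+(1−p*)·259.8708)/1.16=203.8467; Δ=(224.7578−259.8708)/(87.1322−52.0192)=-1.0000; B=V−Δ·S=268.8707
Node (3,1) S=108.9152: V=(p*·165.9436+(1−p*)·224.7578)/1.16=159.9555; Δ=(165.9436−224.7578)/(145.9464−87.1322)=-1.0000; B=V−Δ·S=268.8707
Node (3,2) S=182.4330: V=(p*·67.4298+(1−p*)·165.9436)/1.16=86.4377; Δ=(67.4298−165.9436)/(244.4602−145.9464)=-1.0000; B=V−Δ·S=268.8707
Node (3,3) S=305.5752: V=(p*·97.5808+(1−p*)·67.4298)/1.16=75.4573; Δ=(97.5808−67.4298)/(409.4708−244.4602)=0.1827; B=V−Δ·S=19.6222
Node (2,0) S=81.2800: V=(p*·159.9555+(1−p*)·203.8467)/1.16=150.5051; Δ=(159.9555−203.8467)/(108.9152−65.0240)=-1.0000; B=V−Δ·S=231.7851
Node (2,1) S=136.1440: V=(p*·86.4377+(1−p*)·159.9555)/1.16=95.6411; Δ=(86.4377−159.9555)/(182.4330−108.9152)=-1.0000; B=V−Δ·S=231.7851
Node (2,2) S=228.0412: V=(p*·75.4573+(1−p*)·86.4377)/1.16=68.2047; Δ=(75.4573−86.4377)/(305.5752−182.4330)=-0.0892; B=V−Δ·S=88.5388
Node (1,0) S=101.6000: V=(p*·95.6411+(1−p*)·150.5051)/1.16=98.2147; Δ=(95.6411−150.5051)/(136.1440−81.2800)=-1.0000; B=V−Δ·S=199.8147
Node (1,1) S=170.1800: V=(p*·68.2047+(1−p*)·95.6411)/1.16=66.6812; Δ=(68.2047−95.6411)/(228.0412−136.1440)=-0.2986; B=V−Δ·S=117.4893
Node (0,0) S=127.0000: V=(p*·66.6812+(1−p*)·98.2147)/1.16=66.5451; Δ=(66.6812−98.2147)/(170.1800−101.6000)=-0.4598; B=V−Δ·S=124.9406
Check: Δ(0,0)·S0 + B(0,0) = 66.5451 = V0.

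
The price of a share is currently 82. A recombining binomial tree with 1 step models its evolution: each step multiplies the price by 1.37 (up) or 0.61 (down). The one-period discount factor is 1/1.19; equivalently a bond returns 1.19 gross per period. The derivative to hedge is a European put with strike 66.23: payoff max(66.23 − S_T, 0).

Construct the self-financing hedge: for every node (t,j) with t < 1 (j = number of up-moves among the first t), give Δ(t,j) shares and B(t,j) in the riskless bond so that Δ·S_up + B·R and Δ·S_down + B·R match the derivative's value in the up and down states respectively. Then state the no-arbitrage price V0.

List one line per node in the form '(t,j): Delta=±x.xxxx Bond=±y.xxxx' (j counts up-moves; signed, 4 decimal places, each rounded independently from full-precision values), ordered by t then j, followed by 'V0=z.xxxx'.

(0,0): Delta=-0.2601 Bond=24.5552
V0=3.2262

Since d<R<u, set p* = (R−d)/(u−d) = 0.7632; price each node as the discounted p*-expectation of its children.
Terminal payoffs: V(1,0)=16.2100, V(1,1)=0.0000
  t=0,j=0: stock 82.0000 → up 112.3400 (V=0.0000), down 50.0200 (V=16.2100). Price 3.2262; hedge Δ=-0.2601, bond B=24.5552.
The time-0 hedge costs 3.2262, which is the no-arbitrage price.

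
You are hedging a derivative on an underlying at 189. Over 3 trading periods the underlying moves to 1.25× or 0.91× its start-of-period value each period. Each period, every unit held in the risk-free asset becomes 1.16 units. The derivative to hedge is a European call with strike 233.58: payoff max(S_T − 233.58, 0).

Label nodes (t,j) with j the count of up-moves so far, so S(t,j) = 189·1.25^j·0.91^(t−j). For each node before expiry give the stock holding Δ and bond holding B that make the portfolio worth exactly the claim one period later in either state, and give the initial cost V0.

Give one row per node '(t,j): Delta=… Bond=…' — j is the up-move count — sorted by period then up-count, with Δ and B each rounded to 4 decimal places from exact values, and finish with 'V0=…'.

(0,0): Delta=0.7861 Bond=-104.3717
(1,0): Delta=0.3811 Bond=-51.4147
(1,1): Delta=0.8922 Bond=-146.1475
(2,0): Delta=0.0000 Bond=0.0000
(2,1): Delta=0.4809 Bond=-81.1118
(2,2): Delta=1.0000 Bond=-201.3621
V0=44.1954

Under the risk-neutral measure, an up-move has probability p* = (R−d)/(u−d) = 0.7353 and values discount at R = 1.16.
Terminal values V(3,·): V(3,0)=0.0000, V(3,1)=0.0000, V(3,2)=35.1544, V(3,3)=135.5606
(2,0): S=156.5109. Δ = (V_up−V_dn)/(S_up−S_dn) = (0.0000−0.0000)/(195.6386−142.4249) = 0.0000. V = [p*·0.0000 + (1−p*)·0.0000]/1.16 = 0.0000. B = V − Δ·S = 0.0000.
(2,1): S=214.9875. Δ = (V_up−V_dn)/(S_up−S_dn) = (35.1544−0.0000)/(268.7344−195.6386) = 0.4809. V = [p*·35.1544 + (1−p*)·0.0000]/1.16 = 22.2835. B = V − Δ·S = -81.1118.
(2,2): S=295.3125. Δ = (V_up−V_dn)/(S_up−S_dn) = (135.5606−35.1544)/(369.1406−268.7344) = 1.0000. V = [p*·135.5606 + (1−p*)·35.1544]/1.16 = 93.9504. B = V − Δ·S = -201.3621.
(1,0): S=171.9900. Δ = (V_up−V_dn)/(S_up−S_dn) = (22.2835−0.0000)/(214.9875−156.5109) = 0.3811. V = [p*·22.2835 + (1−p*)·0.0000]/1.16 = 14.1249. B = V − Δ·S = -51.4147.
(1,1): S=236.2500. Δ = (V_up−V_dn)/(S_up−S_dn) = (93.9504−22.2835)/(295.3125−214.9875) = 0.8922. V = [p*·93.9504 + (1−p*)·22.2835]/1.16 = 64.6377. B = V − Δ·S = -146.1475.
(0,0): S=189.0000. Δ = (V_up−V_dn)/(S_up−S_dn) = (64.6377−14.1249)/(236.2500−171.9900) = 0.7861. V = [p*·64.6377 + (1−p*)·14.1249]/1.16 = 44.1954. B = V − Δ·S = -104.3717.
Root portfolio cost Δ·189+B reproduces V0=44.1954.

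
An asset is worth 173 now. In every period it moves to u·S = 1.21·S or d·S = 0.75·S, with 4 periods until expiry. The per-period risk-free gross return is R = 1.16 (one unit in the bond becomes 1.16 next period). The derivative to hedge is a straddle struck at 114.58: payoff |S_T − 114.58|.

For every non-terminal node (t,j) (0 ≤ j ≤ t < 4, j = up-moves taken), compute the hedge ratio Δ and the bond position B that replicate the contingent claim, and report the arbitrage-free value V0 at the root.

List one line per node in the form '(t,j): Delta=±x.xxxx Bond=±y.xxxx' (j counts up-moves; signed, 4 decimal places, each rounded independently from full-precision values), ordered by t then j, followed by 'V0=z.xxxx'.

Risk-neutral probability p* = (R−d)/(u−d) = (1.16−0.75)/(1.21−0.75) = 0.8913.
At expiry t=4: V(4,0)=59.8417, V(4,1)=26.2689, V(4,2)=27.8952, V(4,3)=115.2800, V(4,4)=256.2609
  t=3,j=0: stock 72.9844 → up 88.3111 (V=26.2689), down 54.7383 (V=59.8417). Price 25.7915; hedge Δ=-1.0000, bond B=98.7759.
  t=3,j=1: stock 117.7481 → up 142.4752 (V=27.8952), down 88.3111 (V=26.2689). Price 23.8952; hedge Δ=0.0300, bond B=20.3597.
  t=3,j=2: stock 189.9670 → up 229.8600 (V=115.2800), down 142.4752 (V=27.8952). Price 91.1911; hedge Δ=1.0000, bond B=-98.7759.
  t=3,j=3: stock 306.4801 → up 370.8409 (V=256.2609), down 229.8600 (V=115.2800). Price 207.7042; hedge Δ=1.0000, bond B=-98.7759.
  t=2,j=0: stock 97.3125 → up 117.7481 (V=23.8952), down 72.9844 (V=25.7915). Price 20.7770; hedge Δ=-0.0424, bond B=24.8993.
  t=2,j=1: stock 156.9975 → up 189.9670 (V=91.1911), down 117.7481 (V=23.8952). Price 72.3072; hedge Δ=0.9318, bond B=-73.9882.
  t=2,j=2: stock 253.2893 → up 306.4801 (V=207.7042), down 189.9670 (V=91.1911). Price 168.1377; hedge Δ=1.0000, bond B=-85.1516.
  t=1,j=0: stock 129.7500 → up 156.9975 (V=72.3072), down 97.3125 (V=20.7770). Price 57.5052; hedge Δ=0.8634, bond B=-54.5169.
  t=1,j=1: stock 209.3300 → up 253.2893 (V=168.1377), down 156.9975 (V=72.3072). Price 135.9667; hedge Δ=0.9952, bond B=-72.3605.
  t=0,j=0: stock 173.0000 → up 209.3300 (V=135.9667), down 129.7500 (V=57.5052). Price 109.8606; hedge Δ=0.9859, bond B=-60.7077.
Root portfolio cost Δ·173+B reproduces V0=109.8606.

(0,0): Delta=0.9859 Bond=-60.7077
(1,0): Delta=0.8634 Bond=-54.5169
(1,1): Delta=0.9952 Bond=-72.3605
(2,0): Delta=-0.0424 Bond=24.8993
(2,1): Delta=0.9318 Bond=-73.9882
(2,2): Delta=1.0000 Bond=-85.1516
(3,0): Delta=-1.0000 Bond=98.7759
(3,1): Delta=0.0300 Bond=20.3597
(3,2): Delta=1.0000 Bond=-98.7759
(3,3): Delta=1.0000 Bond=-98.7759
V0=109.8606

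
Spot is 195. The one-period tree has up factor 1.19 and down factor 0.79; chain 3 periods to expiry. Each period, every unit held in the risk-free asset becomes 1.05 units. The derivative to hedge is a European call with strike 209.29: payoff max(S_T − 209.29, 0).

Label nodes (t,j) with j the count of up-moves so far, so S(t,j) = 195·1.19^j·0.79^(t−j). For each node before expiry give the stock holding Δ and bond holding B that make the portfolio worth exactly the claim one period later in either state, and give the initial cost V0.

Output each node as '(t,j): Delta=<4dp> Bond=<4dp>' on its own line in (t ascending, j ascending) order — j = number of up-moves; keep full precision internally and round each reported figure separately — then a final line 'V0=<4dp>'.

No-arbitrage ⇒ martingale measure with p* = (R−d)/(u−d) = 0.6500.
Terminal payoffs: V(3,0)=0.0000, V(3,1)=0.0000, V(3,2)=8.8602, V(3,3)=119.3160
Node (2,0) S=121.6995: V=(p*·0.0000+(1−p*)·0.0000)/1.05=0.0000; Δ=(0.0000−0.0000)/(144.8224−96.1426)=0.0000; B=V−Δ·S=0.0000
Node (2,1) S=183.3195: V=(p*·8.8602+(1−p*)·0.0000)/1.05=5.4849; Δ=(8.8602−0.0000)/(218.1502−144.8224)=0.1208; B=V−Δ·S=-16.6656
Node (2,2) S=276.1395: V=(p*·119.3160+(1−p*)·8.8602)/1.05=76.8157; Δ=(119.3160−8.8602)/(328.6060−218.1502)=1.0000; B=V−Δ·S=-199.3238
Node (1,0) S=154.0500: V=(p*·5.4849+(1−p*)·0.0000)/1.05=3.3954; Δ=(5.4849−0.0000)/(183.3195−121.6995)=0.0890; B=V−Δ·S=-10.3168
Node (1,1) S=232.0500: V=(p*·76.8157+(1−p*)·5.4849)/1.05=49.3809; Δ=(76.8157−5.4849)/(276.1395−183.3195)=0.7685; B=V−Δ·S=-128.9461
Node (0,0) S=195.0000: V=(p*·49.3809+(1−p*)·3.3954)/1.05=31.7009; Δ=(49.3809−3.3954)/(232.0500−154.0500)=0.5896; B=V−Δ·S=-83.2627
Root portfolio cost Δ·195+B reproduces V0=31.7009.

(0,0): Delta=0.5896 Bond=-83.2627
(1,0): Delta=0.0890 Bond=-10.3168
(1,1): Delta=0.7685 Bond=-128.9461
(2,0): Delta=0.0000 Bond=0.0000
(2,1): Delta=0.1208 Bond=-16.6656
(2,2): Delta=1.0000 Bond=-199.3238
V0=31.7009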